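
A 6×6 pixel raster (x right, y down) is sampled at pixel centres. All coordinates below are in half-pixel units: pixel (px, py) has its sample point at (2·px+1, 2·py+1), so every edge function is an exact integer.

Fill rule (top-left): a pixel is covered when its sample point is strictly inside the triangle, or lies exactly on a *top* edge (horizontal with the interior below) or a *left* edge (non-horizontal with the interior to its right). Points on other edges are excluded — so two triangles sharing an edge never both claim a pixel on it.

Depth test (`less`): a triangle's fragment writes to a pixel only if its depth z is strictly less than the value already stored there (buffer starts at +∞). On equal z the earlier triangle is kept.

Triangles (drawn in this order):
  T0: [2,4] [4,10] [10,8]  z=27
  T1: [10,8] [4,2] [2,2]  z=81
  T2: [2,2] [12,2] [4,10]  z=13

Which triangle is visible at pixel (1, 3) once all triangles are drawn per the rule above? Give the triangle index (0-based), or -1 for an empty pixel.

T0:
  2·area = 40  (B↔C swapped to make it positive)
  edge (2, 4)→(10, 8): d=(8,4) right/bottom  bias=-1
  edge (10, 8)→(4, 10): d=(-6,2) right/bottom  bias=-1
  edge (4, 10)→(2, 4): d=(-2,-6) top-left  bias=+0
    (0,0)@(1, 1): e=[-20,60,0] → .  [on edge]
    (1,2)@(3, 5): e=[4,32,4] → X
    (2,2)@(5, 5): e=[-4,28,16] → .
    (1,3)@(3, 7): e=[20,20,0] → X  [on edge]
    (2,3)@(5, 7): e=[12,16,12] → X
    (3,3)@(7, 7): e=[4,12,24] → X
    (4,3)@(9, 7): e=[-4,8,36] → .
    (1,4)@(3, 9): e=[36,8,-4] → .
    (2,4)@(5, 9): e=[28,4,8] → X
    (3,4)@(7, 9): e=[20,0,20] → .  [on edge]
    (0,5)@(1, 11): e=[60,0,-20] → .  [on edge]
    (2,5)@(5, 11): e=[44,-8,4] → .
  covered (5 px):
    . . . . . .
    . . . . . .
    . X . . . .
    . X X X . .
    . . X . . .
    . . . . . .
T1:
  2·area = 12  (B↔C swapped to make it positive)
  edge (10, 8)→(2, 2): d=(-8,-6) top-left  bias=+0
  edge (2, 2)→(4, 2): d=(2,0) top-left  bias=+0
  edge (4, 2)→(10, 8): d=(6,6) right/bottom  bias=-1
    (1,0)@(3, 1): e=[14,-2,0] → .  [on edge]
    (2,1)@(5, 3): e=[10,2,0] → .  [on edge]
    (3,2)@(7, 5): e=[6,6,0] → .  [on edge]
    (4,3)@(9, 7): e=[2,10,0] → .  [on edge]
    (5,4)@(11, 9): e=[-2,14,0] → .  [on edge]
  covered (0 px):
    . . . . . .
    . . . . . .
    . . . . . .
    . . . . . .
    . . . . . .
    . . . . . .
T2:
  2·area = 80
  edge (2, 2)→(12, 2): d=(10,0) top-left  bias=+0
  edge (12, 2)→(4, 10): d=(-8,8) right/bottom  bias=-1
  edge (4, 10)→(2, 2): d=(-2,-8) top-left  bias=+0
    (1,1)@(3, 3): e=[10,64,6] → X
    (2,1)@(5, 3): e=[10,48,22] → X
    (3,1)@(7, 3): e=[10,32,38] → X
    (4,1)@(9, 3): e=[10,16,54] → X
    (5,1)@(11, 3): e=[10,0,70] → .  [on edge]
    (1,2)@(3, 5): e=[30,48,2] → X
    (4,2)@(9, 5): e=[30,0,50] → .  [on edge]
    (1,3)@(3, 7): e=[50,32,-2] → .
    (2,3)@(5, 7): e=[50,16,14] → X
    (3,3)@(7, 7): e=[50,0,30] → .  [on edge]
    (2,4)@(5, 9): e=[70,0,10] → .  [on edge]
    (1,5)@(3, 11): e=[90,0,-10] → .  [on edge]
  covered (8 px):
    . . . . . .
    . X X X X .
    . X X X . .
    . . X . . .
    . . . . . .
    . . . . . .

Z-buffer (winner per pixel, '.' = empty):
  . . . . . .
  . 2 2 2 2 .
  . 2 2 2 . .
  . 0 2 0 . .
  . . 0 . . .
  . . . . . .

Final: 0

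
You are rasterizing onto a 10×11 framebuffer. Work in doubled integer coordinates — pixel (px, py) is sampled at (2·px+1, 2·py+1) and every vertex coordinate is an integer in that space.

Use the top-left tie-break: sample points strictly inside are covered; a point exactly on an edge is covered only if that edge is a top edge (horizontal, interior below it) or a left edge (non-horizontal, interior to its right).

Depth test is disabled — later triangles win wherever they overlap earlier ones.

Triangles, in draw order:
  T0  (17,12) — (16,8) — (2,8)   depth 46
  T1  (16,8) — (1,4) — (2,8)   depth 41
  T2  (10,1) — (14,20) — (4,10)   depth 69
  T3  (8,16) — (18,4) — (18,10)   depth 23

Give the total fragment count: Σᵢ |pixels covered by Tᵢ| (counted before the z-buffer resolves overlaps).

T0:
  2·area = 56  (B↔C swapped to make it positive)
  edge (17, 12)→(2, 8): d=(-15,-4) top-left  bias=+0
  edge (2, 8)→(16, 8): d=(14,0) top-left  bias=+0
  edge (16, 8)→(17, 12): d=(1,4) right/bottom  bias=-1
    (3,4)@(7, 9): e=[5,14,37] → #
    (4,4)@(9, 9): e=[13,14,29] → #
    (5,4)@(11, 9): e=[21,14,21] → #
    (6,4)@(13, 9): e=[29,14,13] → #
    (7,4)@(15, 9): e=[37,14,5] → #
    (8,4)@(17, 9): e=[45,14,-3] → ·
    (3,5)@(7, 11): e=[-25,42,39] → ·
    (4,5)@(9, 11): e=[-17,42,31] → ·
    (5,5)@(11, 11): e=[-9,42,23] → ·
    (6,5)@(13, 11): e=[-1,42,15] → ·
    (7,5)@(15, 11): e=[7,42,7] → #
    (8,5)@(17, 11): e=[15,42,-1] → ·
  covered (6 px):
    · · · · · · · · · ·
    · · · · · · · · · ·
    · · · · · · · · · ·
    · · · · · · · · · ·
    · · · # # # # # · ·
    · · · · · · · # · ·
    · · · · · · · · · ·
    · · · · · · · · · ·
    · · · · · · · · · ·
    · · · · · · · · · ·
    · · · · · · · · · ·
T1:
  2·area = 56  (B↔C swapped to make it positive)
  edge (16, 8)→(2, 8): d=(-14,0) right/bottom  bias=-1
  edge (2, 8)→(1, 4): d=(-1,-4) top-left  bias=+0
  edge (1, 4)→(16, 8): d=(15,4) right/bottom  bias=-1
    (1,2)@(3, 5): e=[42,7,7] → #
    (2,2)@(5, 5): e=[42,15,-1] → ·
    (1,3)@(3, 7): e=[14,5,37] → #
    (2,3)@(5, 7): e=[14,13,29] → #
    (3,3)@(7, 7): e=[14,21,21] → #
    (4,3)@(9, 7): e=[14,29,13] → #
    (5,3)@(11, 7): e=[14,37,5] → #
    (6,3)@(13, 7): e=[14,45,-3] → ·
    (1,4)@(3, 9): e=[-14,3,67] → ·
    (2,4)@(5, 9): e=[-14,11,59] → ·
    (3,4)@(7, 9): e=[-14,19,51] → ·
    (4,4)@(9, 9): e=[-14,27,43] → ·
  covered (6 px):
    · · · · · · · · · ·
    · · · · · · · · · ·
    · # · · · · · · · ·
    · # # # # # · · · ·
    · · · · · · · · · ·
    · · · · · · · · · ·
    · · · · · · · · · ·
    · · · · · · · · · ·
    · · · · · · · · · ·
    · · · · · · · · · ·
    · · · · · · · · · ·
T2:
  2·area = 150
  edge (10, 1)→(14, 20): d=(4,19) right/bottom  bias=-1
  edge (14, 20)→(4, 10): d=(-10,-10) top-left  bias=+0
  edge (4, 10)→(10, 1): d=(6,-9) top-left  bias=+0
    (4,1)@(9, 3): e=[27,120,3] → #
    (5,1)@(11, 3): e=[-11,140,21] → ·
    (4,2)@(9, 5): e=[35,100,15] → #
    (5,2)@(11, 5): e=[-3,120,33] → ·
    (0,3)@(1, 7): e=[195,0,-45] → ·  [on edge]
    (3,3)@(7, 7): e=[81,60,9] → #
    (5,3)@(11, 7): e=[5,100,45] → #
    (6,3)@(13, 7): e=[-33,120,63] → ·
    (1,4)@(3, 9): e=[165,0,-15] → ·  [on edge]
    (2,4)@(5, 9): e=[127,20,3] → #
    (6,4)@(13, 9): e=[-25,100,75] → ·
    (2,5)@(5, 11): e=[135,0,15] → #  [on edge]
    (3,6)@(7, 13): e=[105,0,45] → #  [on edge]
    (4,7)@(9, 15): e=[75,0,75] → #  [on edge]
    (5,8)@(11, 17): e=[45,0,105] → #  [on edge]
    (6,9)@(13, 19): e=[15,0,135] → #  [on edge]
    (7,10)@(15, 21): e=[-15,0,165] → ·  [on edge]
  covered (21 px):
    · · · · · · · · · ·
    · · · · # · · · · ·
    · · · · # · · · · ·
    · · · # # # · · · ·
    · · # # # # · · · ·
    · · # # # # · · · ·
    · · · # # # · · · ·
    · · · · # # · · · ·
    · · · · · # # · · ·
    · · · · · · # · · ·
    · · · · · · · · · ·
T3:
  2·area = 60
  edge (8, 16)→(18, 4): d=(10,-12) top-left  bias=+0
  edge (18, 4)→(18, 10): d=(0,6) right/bottom  bias=-1
  edge (18, 10)→(8, 16): d=(-10,6) right/bottom  bias=-1
    (8,3)@(17, 7): e=[18,6,36] → #
    (9,3)@(19, 7): e=[42,-6,24] → ·
    (7,4)@(15, 9): e=[14,18,28] → #
    (9,4)@(19, 9): e=[62,-6,4] → ·
    (6,5)@(13, 11): e=[10,30,20] → #
    (8,5)@(17, 11): e=[58,6,-4] → ·
    (5,6)@(11, 13): e=[6,42,12] → #
    (6,6)@(13, 13): e=[30,30,0] → ·  [on edge]
    (7,6)@(15, 13): e=[54,18,-12] → ·
    (4,7)@(9, 15): e=[2,54,4] → #
    (5,7)@(11, 15): e=[26,42,-8] → ·
    (4,8)@(9, 17): e=[22,54,-16] → ·
    (1,9)@(3, 19): e=[-30,90,0] → ·  [on edge]
  covered (7 px):
    · · · · · · · · · ·
    · · · · · · · · · ·
    · · · · · · · · · ·
    · · · · · · · · # ·
    · · · · · · · # # ·
    · · · · · · # # · ·
    · · · · · # · · · ·
    · · · · # · · · · ·
    · · · · · · · · · ·
    · · · · · · · · · ·
    · · · · · · · · · ·

Final: 40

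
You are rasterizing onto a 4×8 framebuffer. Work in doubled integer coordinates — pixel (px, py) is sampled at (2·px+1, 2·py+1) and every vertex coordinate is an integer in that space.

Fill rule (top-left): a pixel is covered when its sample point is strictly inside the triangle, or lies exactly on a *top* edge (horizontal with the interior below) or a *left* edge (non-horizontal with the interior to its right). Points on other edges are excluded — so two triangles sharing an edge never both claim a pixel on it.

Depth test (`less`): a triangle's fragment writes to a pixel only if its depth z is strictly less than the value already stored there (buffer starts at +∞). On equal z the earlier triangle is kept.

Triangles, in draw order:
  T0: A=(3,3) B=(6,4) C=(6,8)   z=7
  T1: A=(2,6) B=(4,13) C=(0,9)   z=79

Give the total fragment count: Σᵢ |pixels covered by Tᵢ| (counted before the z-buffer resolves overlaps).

T0:
  2·area = 12
  edge (3, 3)→(6, 4): d=(3,1) right/bottom  bias=-1
  edge (6, 4)→(6, 8): d=(0,4) right/bottom  bias=-1
  edge (6, 8)→(3, 3): d=(-3,-5) top-left  bias=+0
    (1,1)@(3, 3): e=[0,12,0] → ·  [on edge]
    (2,2)@(5, 5): e=[4,4,4] → █
    (3,2)@(7, 5): e=[2,-4,14] → ·
    (2,3)@(5, 7): e=[10,4,-2] → ·
  covered (1 px):
    · · · ·
    · · · ·
    · · █ ·
    · · · ·
    · · · ·
    · · · ·
    · · · ·
    · · · ·
T1:
  2·area = 20
  edge (2, 6)→(4, 13): d=(2,7) right/bottom  bias=-1
  edge (4, 13)→(0, 9): d=(-4,-4) top-left  bias=+0
  edge (0, 9)→(2, 6): d=(2,-3) top-left  bias=+0
    (0,4)@(1, 9): e=[13,4,3] → █
    (1,4)@(3, 9): e=[-1,12,9] → ·
    (0,5)@(1, 11): e=[17,-4,7] → ·
    (1,5)@(3, 11): e=[3,4,13] → █
    (2,5)@(5, 11): e=[-11,12,19] → ·
    (1,6)@(3, 13): e=[7,-4,17] → ·
  covered (2 px):
    · · · ·
    · · · ·
    · · · ·
    · · · ·
    █ · · ·
    · █ · ·
    · · · ·
    · · · ·

Answer: 3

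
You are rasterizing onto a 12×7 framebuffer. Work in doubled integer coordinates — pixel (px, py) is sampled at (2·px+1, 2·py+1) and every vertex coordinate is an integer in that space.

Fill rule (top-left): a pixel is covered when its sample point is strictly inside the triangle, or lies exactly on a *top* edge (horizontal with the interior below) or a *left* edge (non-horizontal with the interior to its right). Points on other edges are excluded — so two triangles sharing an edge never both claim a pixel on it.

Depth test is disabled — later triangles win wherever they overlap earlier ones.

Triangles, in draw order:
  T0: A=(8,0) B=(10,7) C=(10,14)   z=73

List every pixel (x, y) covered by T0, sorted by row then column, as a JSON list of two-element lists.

T0:
  2·area = 14
  edge (8, 0)→(10, 7): d=(2,7) right/bottom  bias=-1
  edge (10, 7)→(10, 14): d=(0,7) right/bottom  bias=-1
  edge (10, 14)→(8, 0): d=(-2,-14) top-left  bias=+0
    (4,2)@(9, 5): e=[3,7,4] → █
    (5,2)@(11, 5): e=[-11,-7,32] → ·
    (4,3)@(9, 7): e=[7,7,0] → █  [on edge]
    (5,3)@(11, 7): e=[-7,-7,28] → ·
    (4,4)@(9, 9): e=[11,7,-4] → ·
  covered (2 px):
    · · · · · · · · · · · ·
    · · · · · · · · · · · ·
    · · · · █ · · · · · · ·
    · · · · █ · · · · · · ·
    · · · · · · · · · · · ·
    · · · · · · · · · · · ·
    · · · · · · · · · · · ·

Result: [[4,2],[4,3]]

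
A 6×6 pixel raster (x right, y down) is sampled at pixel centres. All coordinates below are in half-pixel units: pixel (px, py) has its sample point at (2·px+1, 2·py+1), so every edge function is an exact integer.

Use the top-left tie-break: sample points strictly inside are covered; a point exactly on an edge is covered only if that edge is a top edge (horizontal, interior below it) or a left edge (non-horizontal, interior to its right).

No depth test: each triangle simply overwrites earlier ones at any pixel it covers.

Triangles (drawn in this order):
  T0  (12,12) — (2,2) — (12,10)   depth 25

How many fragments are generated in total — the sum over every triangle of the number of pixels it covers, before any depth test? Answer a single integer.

T0:
  2·area = 20
  edge (12, 12)→(2, 2): d=(-10,-10) top-left  bias=+0
  edge (2, 2)→(12, 10): d=(10,8) right/bottom  bias=-1
  edge (12, 10)→(12, 12): d=(0,2) right/bottom  bias=-1
    (0,0)@(1, 1): e=[0,-2,22] → ·  [on edge]
    (1,1)@(3, 3): e=[0,2,18] → #  [on edge]
    (2,1)@(5, 3): e=[20,-14,14] → ·
    (1,2)@(3, 5): e=[-20,22,18] → ·
    (2,2)@(5, 5): e=[0,6,14] → #  [on edge]
    (3,2)@(7, 5): e=[20,-10,10] → ·
    (2,3)@(5, 7): e=[-20,26,14] → ·
    (3,3)@(7, 7): e=[0,10,10] → #  [on edge]
    (4,3)@(9, 7): e=[20,-6,6] → ·
    (3,4)@(7, 9): e=[-20,30,10] → ·
    (4,4)@(9, 9): e=[0,14,6] → #  [on edge]
    (5,4)@(11, 9): e=[20,-2,2] → ·
    (5,5)@(11, 11): e=[0,18,2] → #  [on edge]
  covered (5 px):
    · · · · · ·
    · # · · · ·
    · · # · · ·
    · · · # · ·
    · · · · # ·
    · · · · · #

Result: 5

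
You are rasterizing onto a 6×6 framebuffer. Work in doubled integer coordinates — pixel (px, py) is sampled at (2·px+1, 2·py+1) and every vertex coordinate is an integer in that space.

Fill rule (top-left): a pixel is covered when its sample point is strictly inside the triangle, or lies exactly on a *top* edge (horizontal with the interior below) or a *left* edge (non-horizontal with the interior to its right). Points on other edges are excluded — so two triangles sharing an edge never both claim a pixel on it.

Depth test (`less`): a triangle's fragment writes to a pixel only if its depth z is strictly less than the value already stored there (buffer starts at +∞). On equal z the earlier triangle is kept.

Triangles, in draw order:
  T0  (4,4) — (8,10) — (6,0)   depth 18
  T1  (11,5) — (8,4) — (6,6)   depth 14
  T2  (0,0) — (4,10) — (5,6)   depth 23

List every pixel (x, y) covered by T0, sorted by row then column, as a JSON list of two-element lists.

T0:
  2·area = 28  (B↔C swapped to make it positive)
  edge (4, 4)→(6, 0): d=(2,-4) top-left  bias=+0
  edge (6, 0)→(8, 10): d=(2,10) right/bottom  bias=-1
  edge (8, 10)→(4, 4): d=(-4,-6) top-left  bias=+0
    (2,1)@(5, 3): e=[2,16,10] → X
    (3,1)@(7, 3): e=[10,-4,22] → .
    (2,2)@(5, 5): e=[6,20,2] → X
    (3,2)@(7, 5): e=[14,0,14] → .  [on edge]
    (2,3)@(5, 7): e=[10,24,-6] → .
    (3,3)@(7, 7): e=[18,4,6] → X
    (4,3)@(9, 7): e=[26,-16,18] → .
    (3,4)@(7, 9): e=[22,8,-2] → .
  covered (3 px):
    . . . . . .
    . . X . . .
    . . X . . .
    . . . X . .
    . . . . . .
    . . . . . .
T1:
  2·area = 8  (B↔C swapped to make it positive)
  edge (11, 5)→(6, 6): d=(-5,1) right/bottom  bias=-1
  edge (6, 6)→(8, 4): d=(2,-2) top-left  bias=+0
  edge (8, 4)→(11, 5): d=(3,1) right/bottom  bias=-1
    (5,0)@(11, 1): e=[20,0,-12] → .  [on edge]
    (2,1)@(5, 3): e=[16,-8,0] → .  [on edge]
    (4,1)@(9, 3): e=[12,0,-4] → .  [on edge]
    (3,2)@(7, 5): e=[4,0,4] → X  [on edge]
    (4,2)@(9, 5): e=[2,4,2] → X
    (5,2)@(11, 5): e=[0,8,0] → .  [on edge]
    (0,3)@(1, 7): e=[0,-8,16] → .  [on edge]
    (2,3)@(5, 7): e=[-4,0,12] → .  [on edge]
    (3,3)@(7, 7): e=[-6,4,10] → .
    (4,3)@(9, 7): e=[-8,8,8] → .
    (1,4)@(3, 9): e=[-12,0,20] → .  [on edge]
    (0,5)@(1, 11): e=[-20,0,28] → .  [on edge]
  covered (2 px):
    . . . . . .
    . . . . . .
    . . . X X .
    . . . . . .
    . . . . . .
    . . . . . .
T2:
  2·area = 26  (B↔C swapped to make it positive)
  edge (0, 0)→(5, 6): d=(5,6) right/bottom  bias=-1
  edge (5, 6)→(4, 10): d=(-1,4) right/bottom  bias=-1
  edge (4, 10)→(0, 0): d=(-4,-10) top-left  bias=+0
    (1,2)@(3, 5): e=[7,9,10] → X
    (2,2)@(5, 5): e=[-5,1,30] → .
    (1,3)@(3, 7): e=[17,7,2] → X
    (2,3)@(5, 7): e=[5,-1,22] → .
    (1,4)@(3, 9): e=[27,5,-6] → .
  covered (2 px):
    . . . . . .
    . . . . . .
    . X . . . .
    . X . . . .
    . . . . . .
    . . . . . .

Final: [[2,1],[2,2],[3,3]]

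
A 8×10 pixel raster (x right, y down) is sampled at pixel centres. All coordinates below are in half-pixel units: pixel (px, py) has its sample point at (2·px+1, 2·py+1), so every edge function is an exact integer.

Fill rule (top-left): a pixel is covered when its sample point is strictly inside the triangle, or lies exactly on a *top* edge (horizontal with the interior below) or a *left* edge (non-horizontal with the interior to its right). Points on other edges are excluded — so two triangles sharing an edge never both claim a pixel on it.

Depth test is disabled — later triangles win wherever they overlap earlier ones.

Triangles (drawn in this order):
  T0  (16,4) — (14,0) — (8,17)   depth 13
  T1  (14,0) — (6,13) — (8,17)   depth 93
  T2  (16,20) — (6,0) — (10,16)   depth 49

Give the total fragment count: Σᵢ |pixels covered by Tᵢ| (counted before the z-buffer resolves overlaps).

T0:
  2·area = 58  (B↔C swapped to make it positive)
  edge (16, 4)→(8, 17): d=(-8,13) right/bottom  bias=-1
  edge (8, 17)→(14, 0): d=(6,-17) top-left  bias=+0
  edge (14, 0)→(16, 4): d=(2,4) right/bottom  bias=-1
    (6,1)@(13, 3): e=[47,1,10] → X
    (7,1)@(15, 3): e=[21,35,2] → X
    (6,2)@(13, 5): e=[31,13,14] → X
    (6,3)@(13, 7): e=[15,25,18] → X
    (7,3)@(15, 7): e=[-11,59,10] → .
    (5,4)@(11, 9): e=[25,3,30] → X
    (6,4)@(13, 9): e=[-1,37,22] → .
    (5,5)@(11, 11): e=[9,15,34] → X
    (6,5)@(13, 11): e=[-17,49,26] → .
    (5,6)@(11, 13): e=[-7,27,38] → .
    (4,7)@(9, 15): e=[3,5,50] → X
    (5,7)@(11, 15): e=[-23,39,42] → .
  covered (8 px):
    . . . . . . . .
    . . . . . . X X
    . . . . . . X X
    . . . . . . X .
    . . . . . X . .
    . . . . . X . .
    . . . . . . . .
    . . . . X . . .
    . . . . . . . .
    . . . . . . . .
T1:
  2·area = 58  (B↔C swapped to make it positive)
  edge (14, 0)→(8, 17): d=(-6,17) right/bottom  bias=-1
  edge (8, 17)→(6, 13): d=(-2,-4) top-left  bias=+0
  edge (6, 13)→(14, 0): d=(8,-13) top-left  bias=+0
    (0,1)@(1, 3): e=[203,0,-145] → .  [on edge]
    (5,2)@(11, 5): e=[21,36,1] → X
    (6,2)@(13, 5): e=[-13,44,27] → .
    (1,3)@(3, 7): e=[145,0,-87] → .  [on edge]
    (5,3)@(11, 7): e=[9,32,17] → X
    (6,3)@(13, 7): e=[-25,40,43] → .
    (4,4)@(9, 9): e=[31,20,7] → X
    (5,4)@(11, 9): e=[-3,28,33] → .
    (2,5)@(5, 11): e=[87,0,-29] → .  [on edge]
    (4,5)@(9, 11): e=[19,16,23] → X
    (5,5)@(11, 11): e=[-15,24,49] → .
    (3,6)@(7, 13): e=[41,4,13] → X
    (3,7)@(7, 15): e=[29,0,29] → X  [on edge]
    (4,9)@(9, 19): e=[-29,0,87] → .  [on edge]
  covered (7 px):
    . . . . . . . .
    . . . . . . . .
    . . . . . X . .
    . . . . . X . .
    . . . . X . . .
    . . . . X . . .
    . . . X X . . .
    . . . X . . . .
    . . . . . . . .
    . . . . . . . .
T2:
  2·area = 80  (B↔C swapped to make it positive)
  edge (16, 20)→(10, 16): d=(-6,-4) top-left  bias=+0
  edge (10, 16)→(6, 0): d=(-4,-16) top-left  bias=+0
  edge (6, 0)→(16, 20): d=(10,20) right/bottom  bias=-1
    (3,1)@(7, 3): e=[66,4,10] → X
    (4,1)@(9, 3): e=[74,36,-30] → .
    (3,2)@(7, 5): e=[54,-4,30] → .
    (4,3)@(9, 7): e=[50,20,10] → X
    (5,3)@(11, 7): e=[58,52,-30] → .
    (4,4)@(9, 9): e=[38,12,30] → X
    (5,4)@(11, 9): e=[46,44,-10] → .
    (4,5)@(9, 11): e=[26,4,50] → X
    (5,5)@(11, 11): e=[34,36,10] → X
    (6,5)@(13, 11): e=[42,68,-30] → .
    (4,6)@(9, 13): e=[14,-4,70] → .
    (5,6)@(11, 13): e=[22,28,30] → X
  covered (10 px):
    . . . . . . . .
    . . . X . . . .
    . . . . . . . .
    . . . . X . . .
    . . . . X . . .
    . . . . X X . .
    . . . . . X . .
    . . . . . X X .
    . . . . . . X .
    . . . . . . . X

Answer: 25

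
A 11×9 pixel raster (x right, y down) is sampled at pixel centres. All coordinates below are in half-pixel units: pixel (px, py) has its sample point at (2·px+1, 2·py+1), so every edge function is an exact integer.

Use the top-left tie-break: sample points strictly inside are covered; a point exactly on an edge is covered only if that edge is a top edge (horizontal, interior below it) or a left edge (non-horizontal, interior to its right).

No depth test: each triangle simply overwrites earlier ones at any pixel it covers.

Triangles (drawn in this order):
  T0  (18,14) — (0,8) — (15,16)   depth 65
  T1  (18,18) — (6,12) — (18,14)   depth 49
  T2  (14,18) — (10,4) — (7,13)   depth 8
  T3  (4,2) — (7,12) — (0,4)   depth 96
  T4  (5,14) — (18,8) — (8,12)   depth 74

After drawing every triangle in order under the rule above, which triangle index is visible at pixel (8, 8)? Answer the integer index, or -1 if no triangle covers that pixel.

T0:
  2·area = 54  (B↔C swapped to make it positive)
  edge (18, 14)→(15, 16): d=(-3,2) right/bottom  bias=-1
  edge (15, 16)→(0, 8): d=(-15,-8) top-left  bias=+0
  edge (0, 8)→(18, 14): d=(18,6) right/bottom  bias=-1
    (1,4)@(3, 9): e=[45,9,0] → .  [on edge]
    (3,5)@(7, 11): e=[31,11,12] → X
    (4,5)@(9, 11): e=[27,27,0] → .  [on edge]
    (3,6)@(7, 13): e=[25,-19,48] → .
    (5,6)@(11, 13): e=[17,13,24] → X
    (6,6)@(13, 13): e=[13,29,12] → X
    (7,6)@(15, 13): e=[9,45,0] → .  [on edge]
    (5,7)@(11, 15): e=[11,-17,60] → .
    (6,7)@(13, 15): e=[7,-1,48] → .
    (7,7)@(15, 15): e=[3,15,36] → X
    (8,7)@(17, 15): e=[-1,31,24] → .
    (10,7)@(21, 15): e=[-9,63,0] → .  [on edge]
  covered (4 px):
    . . . . . . . . . . .
    . . . . . . . . . . .
    . . . . . . . . . . .
    . . . . . . . . . . .
    . . . . . . . . . . .
    . . . X . . . . . . .
    . . . . . X X . . . .
    . . . . . . . X . . .
    . . . . . . . . . . .
T1:
  2·area = 48
  edge (18, 18)→(6, 12): d=(-12,-6) top-left  bias=+0
  edge (6, 12)→(18, 14): d=(12,2) right/bottom  bias=-1
  edge (18, 14)→(18, 18): d=(0,4) right/bottom  bias=-1
    (4,6)@(9, 13): e=[6,6,36] → X
    (5,6)@(11, 13): e=[18,2,28] → X
    (6,6)@(13, 13): e=[30,-2,20] → .
    (4,7)@(9, 15): e=[-18,30,36] → .
    (5,7)@(11, 15): e=[-6,26,28] → .
    (6,7)@(13, 15): e=[6,22,20] → X
    (7,7)@(15, 15): e=[18,18,12] → X
    (8,7)@(17, 15): e=[30,14,4] → X
    (9,7)@(19, 15): e=[42,10,-4] → .
    (6,8)@(13, 17): e=[-18,46,20] → .
    (7,8)@(15, 17): e=[-6,42,12] → .
    (8,8)@(17, 17): e=[6,38,4] → X
  covered (6 px):
    . . . . . . . . . . .
    . . . . . . . . . . .
    . . . . . . . . . . .
    . . . . . . . . . . .
    . . . . . . . . . . .
    . . . . . . . . . . .
    . . . . X X . . . . .
    . . . . . . X X X . .
    . . . . . . . . X . .
T2:
  2·area = 78  (B↔C swapped to make it positive)
  edge (14, 18)→(7, 13): d=(-7,-5) top-left  bias=+0
  edge (7, 13)→(10, 4): d=(3,-9) top-left  bias=+0
  edge (10, 4)→(14, 18): d=(4,14) right/bottom  bias=-1
    (5,0)@(11, 1): e=[104,0,-26] → .  [on edge]
    (4,3)@(9, 7): e=[52,0,26] → X  [on edge]
    (5,3)@(11, 7): e=[62,18,-2] → .
    (4,4)@(9, 9): e=[38,6,34] → X
    (5,4)@(11, 9): e=[48,24,6] → X
    (6,4)@(13, 9): e=[58,42,-22] → .
    (4,5)@(9, 11): e=[24,12,42] → X
    (6,5)@(13, 11): e=[44,48,-14] → .
    (3,6)@(7, 13): e=[0,0,78] → X  [on edge]
    (6,6)@(13, 13): e=[30,54,-6] → .
    (3,7)@(7, 15): e=[-14,6,86] → .
    (4,7)@(9, 15): e=[-4,24,58] → .
  covered (11 px):
    . . . . . . . . . . .
    . . . . . . . . . . .
    . . . . . . . . . . .
    . . . . X . . . . . .
    . . . . X X . . . . .
    . . . . X X . . . . .
    . . . X X X . . . . .
    . . . . . X X . . . .
    . . . . . . X . . . .
T3:
  2·area = 46
  edge (4, 2)→(7, 12): d=(3,10) right/bottom  bias=-1
  edge (7, 12)→(0, 4): d=(-7,-8) top-left  bias=+0
  edge (0, 4)→(4, 2): d=(4,-2) top-left  bias=+0
    (1,1)@(3, 3): e=[13,31,2] → X
    (2,1)@(5, 3): e=[-7,47,6] → .
    (0,2)@(1, 5): e=[39,1,6] → X
    (2,2)@(5, 5): e=[-1,33,14] → .
    (0,3)@(1, 7): e=[45,-13,14] → .
    (1,3)@(3, 7): e=[25,3,18] → X
    (2,3)@(5, 7): e=[5,19,22] → X
    (3,3)@(7, 7): e=[-15,35,26] → .
    (1,4)@(3, 9): e=[31,-11,26] → .
    (2,4)@(5, 9): e=[11,5,30] → X
    (3,4)@(7, 9): e=[-9,21,34] → .
    (2,5)@(5, 11): e=[17,-9,38] → .
  covered (6 px):
    . . . . . . . . . . .
    . X . . . . . . . . .
    X X . . . . . . . . .
    . X X . . . . . . . .
    . . X . . . . . . . .
    . . . . . . . . . . .
    . . . . . . . . . . .
    . . . . . . . . . . .
    . . . . . . . . . . .
T4:
  2·area = 8  (B↔C swapped to make it positive)
  edge (5, 14)→(8, 12): d=(3,-2) top-left  bias=+0
  edge (8, 12)→(18, 8): d=(10,-4) top-left  bias=+0
  edge (18, 8)→(5, 14): d=(-13,6) right/bottom  bias=-1
    (5,5)@(11, 11): e=[3,2,3] → X
    (6,5)@(13, 11): e=[7,10,-9] → .
    (3,6)@(7, 13): e=[1,6,1] → X
    (4,6)@(9, 13): e=[5,14,-11] → .
    (5,6)@(11, 13): e=[9,22,-23] → .
    (3,7)@(7, 15): e=[7,26,-25] → .
  covered (2 px):
    . . . . . . . . . . .
    . . . . . . . . . . .
    . . . . . . . . . . .
    . . . . . . . . . . .
    . . . . . . . . . . .
    . . . . . X . . . . .
    . . . X . . . . . . .
    . . . . . . . . . . .
    . . . . . . . . . . .

Z-buffer (winner per pixel, '.' = empty):
  . . . . . . . . . . .
  . 3 . . . . . . . . .
  3 3 . . . . . . . . .
  . 3 3 . 2 . . . . . .
  . . 3 . 2 2 . . . . .
  . . . 0 2 4 . . . . .
  . . . 4 2 2 0 . . . .
  . . . . . 2 2 1 1 . .
  . . . . . . 2 . 1 . .

Final: 1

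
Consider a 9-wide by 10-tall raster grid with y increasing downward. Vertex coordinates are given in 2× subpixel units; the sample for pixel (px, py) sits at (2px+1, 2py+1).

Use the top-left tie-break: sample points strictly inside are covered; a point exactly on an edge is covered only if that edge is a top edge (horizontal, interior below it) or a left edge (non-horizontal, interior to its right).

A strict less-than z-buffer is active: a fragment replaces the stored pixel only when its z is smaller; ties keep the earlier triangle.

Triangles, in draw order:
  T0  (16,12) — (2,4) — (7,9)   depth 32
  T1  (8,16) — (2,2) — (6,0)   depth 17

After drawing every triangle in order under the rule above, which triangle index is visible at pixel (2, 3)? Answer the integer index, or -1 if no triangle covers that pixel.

T0:
  2·area = 30  (B↔C swapped to make it positive)
  edge (16, 12)→(7, 9): d=(-9,-3) top-left  bias=+0
  edge (7, 9)→(2, 4): d=(-5,-5) top-left  bias=+0
  edge (2, 4)→(16, 12): d=(14,8) right/bottom  bias=-1
    (0,1)@(1, 3): e=[36,0,-6] → .  [on edge]
    (1,2)@(3, 5): e=[24,0,6] → X  [on edge]
    (2,2)@(5, 5): e=[30,10,-10] → .
    (0,3)@(1, 7): e=[0,-20,50] → .  [on edge]
    (1,3)@(3, 7): e=[6,-10,34] → .
    (2,3)@(5, 7): e=[12,0,18] → X  [on edge]
    (3,3)@(7, 7): e=[18,10,2] → X
    (4,3)@(9, 7): e=[24,20,-14] → .
    (2,4)@(5, 9): e=[-6,-10,46] → .
    (3,4)@(7, 9): e=[0,0,30] → X  [on edge]
    (4,4)@(9, 9): e=[6,10,14] → X
    (5,4)@(11, 9): e=[12,20,-2] → .
    (4,5)@(9, 11): e=[-12,0,42] → .  [on edge]
    (6,5)@(13, 11): e=[0,20,10] → X  [on edge]
    (5,6)@(11, 13): e=[-24,0,54] → .  [on edge]
    (6,7)@(13, 15): e=[-36,0,66] → .  [on edge]
    (7,8)@(15, 17): e=[-48,0,78] → .  [on edge]
    (8,9)@(17, 19): e=[-60,0,90] → .  [on edge]
  covered (6 px):
    . . . . . . . . .
    . . . . . . . . .
    . X . . . . . . .
    . . X X . . . . .
    . . . X X . . . .
    . . . . . . X . .
    . . . . . . . . .
    . . . . . . . . .
    . . . . . . . . .
    . . . . . . . . .
T1:
  2·area = 68
  edge (8, 16)→(2, 2): d=(-6,-14) top-left  bias=+0
  edge (2, 2)→(6, 0): d=(4,-2) top-left  bias=+0
  edge (6, 0)→(8, 16): d=(2,16) right/bottom  bias=-1
    (2,0)@(5, 1): e=[48,2,18] → X
    (3,0)@(7, 1): e=[76,6,-14] → .
    (1,1)@(3, 3): e=[8,6,54] → X
    (3,1)@(7, 3): e=[64,14,-10] → .
    (1,2)@(3, 5): e=[-4,14,58] → .
    (2,2)@(5, 5): e=[24,18,26] → X
    (3,2)@(7, 5): e=[52,22,-6] → .
    (2,3)@(5, 7): e=[12,26,30] → X
    (3,3)@(7, 7): e=[40,30,-2] → .
    (2,4)@(5, 9): e=[0,34,34] → X  [on edge]
    (3,4)@(7, 9): e=[28,38,2] → X
    (4,4)@(9, 9): e=[56,42,-30] → .
  covered (9 px):
    . . X . . . . . .
    . X X . . . . . .
    . . X . . . . . .
    . . X . . . . . .
    . . X X . . . . .
    . . . X . . . . .
    . . . X . . . . .
    . . . . . . . . .
    . . . . . . . . .
    . . . . . . . . .

Z-buffer (winner per pixel, '.' = empty):
  . . 1 . . . . . .
  . 1 1 . . . . . .
  . 0 1 . . . . . .
  . . 1 0 . . . . .
  . . 1 1 0 . . . .
  . . . 1 . . 0 . .
  . . . 1 . . . . .
  . . . . . . . . .
  . . . . . . . . .
  . . . . . . . . .

Final: 1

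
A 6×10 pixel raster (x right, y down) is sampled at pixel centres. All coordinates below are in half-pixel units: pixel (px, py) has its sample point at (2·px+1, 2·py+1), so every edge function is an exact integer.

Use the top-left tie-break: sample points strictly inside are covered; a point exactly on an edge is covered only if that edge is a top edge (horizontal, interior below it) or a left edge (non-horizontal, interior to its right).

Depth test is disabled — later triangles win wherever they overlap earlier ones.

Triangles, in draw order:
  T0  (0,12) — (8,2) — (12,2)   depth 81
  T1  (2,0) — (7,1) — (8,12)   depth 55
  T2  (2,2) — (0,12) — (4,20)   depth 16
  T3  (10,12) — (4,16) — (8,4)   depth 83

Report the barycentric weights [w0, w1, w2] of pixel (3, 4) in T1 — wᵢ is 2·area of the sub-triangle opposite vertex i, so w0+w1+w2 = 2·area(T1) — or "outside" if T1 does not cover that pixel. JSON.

T0:
  2·area = 40
  edge (0, 12)→(8, 2): d=(8,-10) top-left  bias=+0
  edge (8, 2)→(12, 2): d=(4,0) top-left  bias=+0
  edge (12, 2)→(0, 12): d=(-12,10) right/bottom  bias=-1
    (4,1)@(9, 3): e=[18,4,18] → █
    (5,1)@(11, 3): e=[38,4,-2] → ·
    (3,2)@(7, 5): e=[14,12,14] → █
    (4,2)@(9, 5): e=[34,12,-6] → ·
    (2,3)@(5, 7): e=[10,20,10] → █
    (3,3)@(7, 7): e=[30,20,-10] → ·
    (1,4)@(3, 9): e=[6,28,6] → █
    (2,4)@(5, 9): e=[26,28,-14] → ·
    (0,5)@(1, 11): e=[2,36,2] → █
    (1,5)@(3, 11): e=[22,36,-18] → ·
    (0,6)@(1, 13): e=[18,44,-22] → ·
  covered (5 px):
    · · · · · ·
    · · · · █ ·
    · · · █ · ·
    · · █ · · ·
    · █ · · · ·
    █ · · · · ·
    · · · · · ·
    · · · · · ·
    · · · · · ·
    · · · · · ·
T1:
  2·area = 54
  edge (2, 0)→(7, 1): d=(5,1) right/bottom  bias=-1
  edge (7, 1)→(8, 12): d=(1,11) right/bottom  bias=-1
  edge (8, 12)→(2, 0): d=(-6,-12) top-left  bias=+0
    (1,0)@(3, 1): e=[4,44,6] → █
    (2,0)@(5, 1): e=[2,22,30] → █
    (3,0)@(7, 1): e=[0,0,54] → ·  [on edge]
    (1,1)@(3, 3): e=[14,46,-6] → ·
    (2,1)@(5, 3): e=[12,24,18] → █
    (3,1)@(7, 3): e=[10,2,42] → █
    (4,1)@(9, 3): e=[8,-20,66] → ·
    (2,2)@(5, 5): e=[22,26,6] → █
    (4,2)@(9, 5): e=[18,-18,54] → ·
    (2,3)@(5, 7): e=[32,28,-6] → ·
    (3,3)@(7, 7): e=[30,6,18] → █
    (4,3)@(9, 7): e=[28,-16,42] → ·
  covered (8 px):
    · █ █ · · ·
    · · █ █ · ·
    · · █ █ · ·
    · · · █ · ·
    · · · █ · ·
    · · · · · ·
    · · · · · ·
    · · · · · ·
    · · · · · ·
    · · · · · ·
T2:
  2·area = 56  (B↔C swapped to make it positive)
  edge (2, 2)→(4, 20): d=(2,18) right/bottom  bias=-1
  edge (4, 20)→(0, 12): d=(-4,-8) top-left  bias=+0
  edge (0, 12)→(2, 2): d=(2,-10) top-left  bias=+0
    (0,3)@(1, 7): e=[28,28,0] → █  [on edge]
    (1,3)@(3, 7): e=[-8,44,20] → ·
    (0,4)@(1, 9): e=[32,20,4] → █
    (1,4)@(3, 9): e=[-4,36,24] → ·
    (0,5)@(1, 11): e=[36,12,8] → █
    (1,5)@(3, 11): e=[0,28,28] → ·  [on edge]
    (0,6)@(1, 13): e=[40,4,12] → █
    (1,6)@(3, 13): e=[4,20,32] → █
    (2,6)@(5, 13): e=[-32,36,52] → ·
    (0,7)@(1, 15): e=[44,-4,16] → ·
    (1,7)@(3, 15): e=[8,12,36] → █
    (2,7)@(5, 15): e=[-28,28,56] → ·
  covered (7 px):
    · · · · · ·
    · · · · · ·
    · · · · · ·
    █ · · · · ·
    █ · · · · ·
    █ · · · · ·
    █ █ · · · ·
    · █ · · · ·
    · █ · · · ·
    · · · · · ·
T3:
  2·area = 56
  edge (10, 12)→(4, 16): d=(-6,4) right/bottom  bias=-1
  edge (4, 16)→(8, 4): d=(4,-12) top-left  bias=+0
  edge (8, 4)→(10, 12): d=(2,8) right/bottom  bias=-1
    (4,0)@(9, 1): e=[70,0,-14] → ·  [on edge]
    (3,3)@(7, 7): e=[42,0,14] → █  [on edge]
    (4,3)@(9, 7): e=[34,24,-2] → ·
    (3,4)@(7, 9): e=[30,8,18] → █
    (4,4)@(9, 9): e=[22,32,2] → █
    (5,4)@(11, 9): e=[14,56,-14] → ·
    (3,5)@(7, 11): e=[18,16,22] → █
    (5,5)@(11, 11): e=[2,64,-10] → ·
    (2,6)@(5, 13): e=[14,0,42] → █  [on edge]
    (4,6)@(9, 13): e=[-2,48,10] → ·
    (2,7)@(5, 15): e=[2,8,46] → █
    (3,7)@(7, 15): e=[-6,32,30] → ·
    (1,9)@(3, 19): e=[-14,0,70] → ·  [on edge]
  covered (8 px):
    · · · · · ·
    · · · · · ·
    · · · · · ·
    · · · █ · ·
    · · · █ █ ·
    · · · █ █ ·
    · · █ █ · ·
    · · █ · · ·
    · · · · · ·
    · · · · · ·

Final: [8,6,40]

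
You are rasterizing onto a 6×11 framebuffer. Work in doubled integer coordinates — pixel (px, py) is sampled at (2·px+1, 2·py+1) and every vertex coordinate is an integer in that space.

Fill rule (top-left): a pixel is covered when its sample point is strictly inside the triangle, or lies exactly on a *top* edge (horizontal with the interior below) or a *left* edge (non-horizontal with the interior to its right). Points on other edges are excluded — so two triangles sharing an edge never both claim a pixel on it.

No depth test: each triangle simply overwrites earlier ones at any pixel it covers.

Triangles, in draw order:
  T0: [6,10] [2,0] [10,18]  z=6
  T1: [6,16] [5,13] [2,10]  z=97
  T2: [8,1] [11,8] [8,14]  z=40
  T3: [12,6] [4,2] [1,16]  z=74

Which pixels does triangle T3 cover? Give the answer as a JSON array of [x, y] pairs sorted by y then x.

T0:
  2·area = 8
  edge (6, 10)→(2, 0): d=(-4,-10) top-left  bias=+0
  edge (2, 0)→(10, 18): d=(8,18) right/bottom  bias=-1
  edge (10, 18)→(6, 10): d=(-4,-8) top-left  bias=+0
    (2,3)@(5, 7): e=[2,2,4] → #
    (3,3)@(7, 7): e=[22,-34,20] → ·
    (2,4)@(5, 9): e=[-6,18,-4] → ·
  covered (1 px):
    · · · · · ·
    · · · · · ·
    · · · · · ·
    · · # · · ·
    · · · · · ·
    · · · · · ·
    · · · · · ·
    · · · · · ·
    · · · · · ·
    · · · · · ·
    · · · · · ·
T1:
  2·area = 6  (B↔C swapped to make it positive)
  edge (6, 16)→(2, 10): d=(-4,-6) top-left  bias=+0
  edge (2, 10)→(5, 13): d=(3,3) right/bottom  bias=-1
  edge (5, 13)→(6, 16): d=(1,3) right/bottom  bias=-1
    (0,0)@(1, 1): e=[30,-24,0] → ·  [on edge]
    (1,3)@(3, 7): e=[18,-12,0] → ·  [on edge]
    (0,4)@(1, 9): e=[-2,0,8] → ·  [on edge]
    (1,5)@(3, 11): e=[2,0,4] → ·  [on edge]
    (2,6)@(5, 13): e=[6,0,0] → ·  [on edge]
    (3,7)@(7, 15): e=[10,0,-4] → ·  [on edge]
    (4,8)@(9, 17): e=[14,0,-8] → ·  [on edge]
    (3,9)@(7, 19): e=[-6,12,0] → ·  [on edge]
    (5,9)@(11, 19): e=[18,0,-12] → ·  [on edge]
  covered (0 px):
    · · · · · ·
    · · · · · ·
    · · · · · ·
    · · · · · ·
    · · · · · ·
    · · · · · ·
    · · · · · ·
    · · · · · ·
    · · · · · ·
    · · · · · ·
    · · · · · ·
T2:
  2·area = 39
  edge (8, 1)→(11, 8): d=(3,7) right/bottom  bias=-1
  edge (11, 8)→(8, 14): d=(-3,6) right/bottom  bias=-1
  edge (8, 14)→(8, 1): d=(0,-13) top-left  bias=+0
    (4,2)@(9, 5): e=[5,21,13] → #
    (5,2)@(11, 5): e=[-9,9,39] → ·
    (4,3)@(9, 7): e=[11,15,13] → #
    (5,3)@(11, 7): e=[-3,3,39] → ·
    (4,4)@(9, 9): e=[17,9,13] → #
    (5,4)@(11, 9): e=[3,-3,39] → ·
    (4,5)@(9, 11): e=[23,3,13] → #
    (5,5)@(11, 11): e=[9,-9,39] → ·
    (4,6)@(9, 13): e=[29,-3,13] → ·
  covered (4 px):
    · · · · · ·
    · · · · · ·
    · · · · # ·
    · · · · # ·
    · · · · # ·
    · · · · # ·
    · · · · · ·
    · · · · · ·
    · · · · · ·
    · · · · · ·
    · · · · · ·
T3:
  2·area = 124  (B↔C swapped to make it positive)
  edge (12, 6)→(1, 16): d=(-11,10) right/bottom  bias=-1
  edge (1, 16)→(4, 2): d=(3,-14) top-left  bias=+0
  edge (4, 2)→(12, 6): d=(8,4) right/bottom  bias=-1
    (2,1)@(5, 3): e=[103,17,4] → #
    (3,1)@(7, 3): e=[83,45,-4] → ·
    (2,2)@(5, 5): e=[81,23,20] → #
    (3,2)@(7, 5): e=[61,51,12] → #
    (4,2)@(9, 5): e=[41,79,4] → #
    (5,2)@(11, 5): e=[21,107,-4] → ·
    (1,3)@(3, 7): e=[79,1,44] → #
    (5,3)@(11, 7): e=[-1,113,12] → ·
    (1,4)@(3, 9): e=[57,7,60] → #
    (4,4)@(9, 9): e=[-3,91,36] → ·
    (1,5)@(3, 11): e=[35,13,76] → #
    (3,5)@(7, 11): e=[-5,69,60] → ·
  covered (14 px):
    · · · · · ·
    · · # · · ·
    · · # # # ·
    · # # # # ·
    · # # # · ·
    · # # · · ·
    · # · · · ·
    · · · · · ·
    · · · · · ·
    · · · · · ·
    · · · · · ·

Result: [[2,1],[2,2],[3,2],[4,2],[1,3],[2,3],[3,3],[4,3],[1,4],[2,4],[3,4],[1,5],[2,5],[1,6]]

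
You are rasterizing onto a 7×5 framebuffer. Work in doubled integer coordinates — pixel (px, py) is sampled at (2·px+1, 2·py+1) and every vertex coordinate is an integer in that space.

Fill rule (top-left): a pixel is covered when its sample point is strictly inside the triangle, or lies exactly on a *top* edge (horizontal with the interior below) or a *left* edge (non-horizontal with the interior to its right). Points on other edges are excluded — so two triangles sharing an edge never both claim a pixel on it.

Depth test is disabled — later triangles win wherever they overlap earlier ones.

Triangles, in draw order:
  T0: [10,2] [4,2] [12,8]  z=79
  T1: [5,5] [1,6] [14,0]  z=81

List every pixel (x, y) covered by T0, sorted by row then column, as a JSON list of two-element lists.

T0:
  2·area = 36  (B↔C swapped to make it positive)
  edge (10, 2)→(12, 8): d=(2,6) right/bottom  bias=-1
  edge (12, 8)→(4, 2): d=(-8,-6) top-left  bias=+0
  edge (4, 2)→(10, 2): d=(6,0) top-left  bias=+0
    (3,1)@(7, 3): e=[20,10,6] → █
    (4,1)@(9, 3): e=[8,22,6] → █
    (5,1)@(11, 3): e=[-4,34,6] → ·
    (3,2)@(7, 5): e=[24,-6,18] → ·
    (4,2)@(9, 5): e=[12,6,18] → █
    (5,2)@(11, 5): e=[0,18,18] → ·  [on edge]
    (4,3)@(9, 7): e=[16,-10,30] → ·
    (5,3)@(11, 7): e=[4,2,30] → █
    (6,3)@(13, 7): e=[-8,14,30] → ·
    (5,4)@(11, 9): e=[8,-14,42] → ·
  covered (4 px):
    · · · · · · ·
    · · · █ █ · ·
    · · · · █ · ·
    · · · · · █ ·
    · · · · · · ·
T1:
  2·area = 11
  edge (5, 5)→(1, 6): d=(-4,1) right/bottom  bias=-1
  edge (1, 6)→(14, 0): d=(13,-6) top-left  bias=+0
  edge (14, 0)→(5, 5): d=(-9,5) right/bottom  bias=-1
    (6,1)@(13, 3): e=[0,33,-22] → ·  [on edge]
    (2,2)@(5, 5): e=[0,11,0] → ·  [on edge]
  covered (0 px):
    · · · · · · ·
    · · · · · · ·
    · · · · · · ·
    · · · · · · ·
    · · · · · · ·

Answer: [[3,1],[4,1],[4,2],[5,3]]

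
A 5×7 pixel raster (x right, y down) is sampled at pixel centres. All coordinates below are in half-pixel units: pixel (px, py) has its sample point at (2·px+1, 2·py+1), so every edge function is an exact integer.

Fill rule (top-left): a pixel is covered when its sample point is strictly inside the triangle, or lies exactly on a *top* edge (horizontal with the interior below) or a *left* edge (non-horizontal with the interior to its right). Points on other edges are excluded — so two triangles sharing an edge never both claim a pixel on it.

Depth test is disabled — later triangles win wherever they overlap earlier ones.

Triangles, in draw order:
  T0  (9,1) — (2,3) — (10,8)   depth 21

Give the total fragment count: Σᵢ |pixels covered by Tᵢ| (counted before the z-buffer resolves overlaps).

T0:
  2·area = 51  (B↔C swapped to make it positive)
  edge (9, 1)→(10, 8): d=(1,7) right/bottom  bias=-1
  edge (10, 8)→(2, 3): d=(-8,-5) top-left  bias=+0
  edge (2, 3)→(9, 1): d=(7,-2) top-left  bias=+0
    (4,0)@(9, 1): e=[0,51,0] → ·  [on edge]
    (1,1)@(3, 3): e=[44,5,2] → █
    (2,1)@(5, 3): e=[30,15,6] → █
    (3,1)@(7, 3): e=[16,25,10] → █
    (4,1)@(9, 3): e=[2,35,14] → █
    (1,2)@(3, 5): e=[46,-11,16] → ·
    (2,2)@(5, 5): e=[32,-1,20] → ·
    (3,2)@(7, 5): e=[18,9,24] → █
    (3,3)@(7, 7): e=[20,-7,38] → ·
    (4,3)@(9, 7): e=[6,3,42] → █
    (4,4)@(9, 9): e=[8,-13,56] → ·
  covered (7 px):
    · · · · ·
    · █ █ █ █
    · · · █ █
    · · · · █
    · · · · ·
    · · · · ·
    · · · · ·

Answer: 7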